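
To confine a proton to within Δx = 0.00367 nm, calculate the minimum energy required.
385.143 meV

Localizing a particle requires giving it sufficient momentum uncertainty:

1. From uncertainty principle: Δp ≥ ℏ/(2Δx)
   Δp_min = (1.055e-34 J·s) / (2 × 3.670e-12 m)
   Δp_min = 1.437e-23 kg·m/s

2. This momentum uncertainty corresponds to kinetic energy:
   KE ≈ (Δp)²/(2m) = (1.437e-23)²/(2 × 1.673e-27 kg)
   KE = 6.171e-20 J = 385.143 meV

Tighter localization requires more energy.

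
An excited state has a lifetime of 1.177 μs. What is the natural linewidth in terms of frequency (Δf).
67.610 kHz

Using the energy-time uncertainty principle and E = hf:
ΔEΔt ≥ ℏ/2
hΔf·Δt ≥ ℏ/2

The minimum frequency uncertainty is:
Δf = ℏ/(2hτ) = 1/(4πτ)
Δf = 1/(4π × 1.177e-06 s)
Δf = 6.761e+04 Hz = 67.610 kHz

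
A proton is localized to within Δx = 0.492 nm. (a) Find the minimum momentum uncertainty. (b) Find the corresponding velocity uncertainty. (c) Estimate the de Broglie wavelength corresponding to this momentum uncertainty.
(a) Δp_min = 1.072 × 10^-25 kg·m/s
(b) Δv_min = 64.074 m/s
(c) λ_dB = 6.183 nm

Step-by-step:

(a) From the uncertainty principle:
Δp_min = ℏ/(2Δx) = (1.055e-34 J·s)/(2 × 4.920e-10 m) = 1.072e-25 kg·m/s

(b) The velocity uncertainty:
Δv = Δp/m = (1.072e-25 kg·m/s)/(1.673e-27 kg) = 6.407e+01 m/s = 64.074 m/s

(c) The de Broglie wavelength for this momentum:
λ = h/p = (6.626e-34 J·s)/(1.072e-25 kg·m/s) = 6.183e-09 m = 6.183 nm

Note: The de Broglie wavelength is comparable to the localization size, as expected from wave-particle duality.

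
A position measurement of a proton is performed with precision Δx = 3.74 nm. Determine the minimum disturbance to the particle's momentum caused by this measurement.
1.410 × 10^-26 kg·m/s

The uncertainty principle implies that measuring position disturbs momentum:
ΔxΔp ≥ ℏ/2

When we measure position with precision Δx, we necessarily introduce a momentum uncertainty:
Δp ≥ ℏ/(2Δx)
Δp_min = (1.055e-34 J·s) / (2 × 3.740e-09 m)
Δp_min = 1.410e-26 kg·m/s

The more precisely we measure position, the greater the momentum disturbance.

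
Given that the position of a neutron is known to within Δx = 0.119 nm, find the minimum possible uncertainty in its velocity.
264.547 m/s

Using the Heisenberg uncertainty principle and Δp = mΔv:
ΔxΔp ≥ ℏ/2
Δx(mΔv) ≥ ℏ/2

The minimum uncertainty in velocity is:
Δv_min = ℏ/(2mΔx)
Δv_min = (1.055e-34 J·s) / (2 × 1.675e-27 kg × 1.190e-10 m)
Δv_min = 2.645e+02 m/s = 264.547 m/s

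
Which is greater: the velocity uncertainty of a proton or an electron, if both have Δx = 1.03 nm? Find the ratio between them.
The electron has the larger minimum velocity uncertainty, by a ratio of 1836.2.

For both particles, Δp_min = ℏ/(2Δx) = 5.119e-26 kg·m/s (same for both).

The velocity uncertainty is Δv = Δp/m:
- proton: Δv = 5.119e-26 / 1.673e-27 = 3.061e+01 m/s = 30.606 m/s
- electron: Δv = 5.119e-26 / 9.109e-31 = 5.620e+04 m/s = 56.198 km/s

Ratio: 5.620e+04 / 3.061e+01 = 1836.2

The lighter particle has larger velocity uncertainty because Δv ∝ 1/m.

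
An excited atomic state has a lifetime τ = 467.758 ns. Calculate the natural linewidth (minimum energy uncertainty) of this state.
703.582 peV

Using the energy-time uncertainty principle:
ΔEΔt ≥ ℏ/2

The lifetime τ represents the time uncertainty Δt.
The natural linewidth (minimum energy uncertainty) is:

ΔE = ℏ/(2τ)
ΔE = (1.055e-34 J·s) / (2 × 4.678e-07 s)
ΔE = 1.127e-28 J = 703.582 peV

This natural linewidth limits the precision of spectroscopic measurements.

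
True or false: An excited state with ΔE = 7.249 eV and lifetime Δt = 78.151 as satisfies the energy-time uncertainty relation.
Yes, it satisfies the uncertainty relation.

Calculate the product ΔEΔt:
ΔE = 7.249 eV = 1.161e-18 J
ΔEΔt = (1.161e-18 J) × (7.815e-17 s)
ΔEΔt = 9.077e-35 J·s

Compare to the minimum allowed value ℏ/2:
ℏ/2 = 5.273e-35 J·s

Since ΔEΔt = 9.077e-35 J·s ≥ 5.273e-35 J·s = ℏ/2,
this satisfies the uncertainty relation.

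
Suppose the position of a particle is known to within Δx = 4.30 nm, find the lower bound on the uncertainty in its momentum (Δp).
1.226 × 10^-26 kg·m/s

Using the Heisenberg uncertainty principle:
ΔxΔp ≥ ℏ/2

The minimum uncertainty in momentum is:
Δp_min = ℏ/(2Δx)
Δp_min = (1.055e-34 J·s) / (2 × 4.300e-09 m)
Δp_min = 1.226e-26 kg·m/s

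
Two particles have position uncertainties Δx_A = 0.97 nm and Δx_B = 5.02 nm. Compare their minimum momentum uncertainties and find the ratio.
Particle A has the larger minimum momentum uncertainty, by a factor of 5.18.

For each particle, the minimum momentum uncertainty is Δp_min = ℏ/(2Δx):

Particle A: Δp_A = ℏ/(2×9.700e-10 m) = 5.436e-26 kg·m/s
Particle B: Δp_B = ℏ/(2×5.020e-09 m) = 1.050e-26 kg·m/s

Ratio: Δp_A/Δp_B = 5.18

Since Δp_min ∝ 1/Δx, the particle with smaller position uncertainty (A) has larger momentum uncertainty.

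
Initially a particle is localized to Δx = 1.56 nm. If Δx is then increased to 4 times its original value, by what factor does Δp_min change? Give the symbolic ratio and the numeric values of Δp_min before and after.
Original Δp_min = 3.380 × 10^-26 kg·m/s; new Δp'_min = 8.450 × 10^-27 kg·m/s; ratio Δp'_min/Δp_min = 1/4.

From the uncertainty principle ΔxΔp ≥ ℏ/2, the minimum momentum uncertainty is Δp_min = ℏ/(2Δx).

Original (Δx = 1.56 nm = 1.560e-09 m):
Δp_min = (1.055e-34 J·s)/(2 × 1.560e-09 m) = 3.380e-26 kg·m/s

When Δx → 4Δx:
Δp'_min = ℏ/(2 × 4Δx) = (1/4) × ℏ/(2Δx) = (1/4) × Δp_min
Δp'_min = 1/4 × 3.380e-26 kg·m/s = 8.450e-27 kg·m/s

Since Δp_min ∝ 1/Δx, when Δx is increased to 4 times its original value, Δp_min decreases to 1/4 of its original value.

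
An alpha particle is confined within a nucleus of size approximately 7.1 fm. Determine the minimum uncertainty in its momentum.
7.427 × 10^-21 kg·m/s

Using the Heisenberg uncertainty principle:
ΔxΔp ≥ ℏ/2

With Δx ≈ L = 7.100e-15 m (the confinement size):
Δp_min = ℏ/(2Δx)
Δp_min = (1.055e-34 J·s) / (2 × 7.100e-15 m)
Δp_min = 7.427e-21 kg·m/s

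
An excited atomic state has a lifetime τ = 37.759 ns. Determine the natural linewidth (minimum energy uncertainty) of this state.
8.716 neV

Using the energy-time uncertainty principle:
ΔEΔt ≥ ℏ/2

The lifetime τ represents the time uncertainty Δt.
The natural linewidth (minimum energy uncertainty) is:

ΔE = ℏ/(2τ)
ΔE = (1.055e-34 J·s) / (2 × 3.776e-08 s)
ΔE = 1.396e-27 J = 8.716 neV

This natural linewidth limits the precision of spectroscopic measurements.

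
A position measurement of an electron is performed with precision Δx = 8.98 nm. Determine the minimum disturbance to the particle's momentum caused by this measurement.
5.872 × 10^-27 kg·m/s

The uncertainty principle implies that measuring position disturbs momentum:
ΔxΔp ≥ ℏ/2

When we measure position with precision Δx, we necessarily introduce a momentum uncertainty:
Δp ≥ ℏ/(2Δx)
Δp_min = (1.055e-34 J·s) / (2 × 8.980e-09 m)
Δp_min = 5.872e-27 kg·m/s

The more precisely we measure position, the greater the momentum disturbance.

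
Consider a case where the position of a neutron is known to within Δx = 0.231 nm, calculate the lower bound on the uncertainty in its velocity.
136.282 m/s

Using the Heisenberg uncertainty principle and Δp = mΔv:
ΔxΔp ≥ ℏ/2
Δx(mΔv) ≥ ℏ/2

The minimum uncertainty in velocity is:
Δv_min = ℏ/(2mΔx)
Δv_min = (1.055e-34 J·s) / (2 × 1.675e-27 kg × 2.310e-10 m)
Δv_min = 1.363e+02 m/s = 136.282 m/s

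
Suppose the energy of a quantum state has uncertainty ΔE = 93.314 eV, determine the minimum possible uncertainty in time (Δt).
3.527 as

Using the energy-time uncertainty principle:
ΔEΔt ≥ ℏ/2

The minimum uncertainty in time is:
Δt_min = ℏ/(2ΔE)
Δt_min = (1.055e-34 J·s) / (2 × 1.495e-17 J)
Δt_min = 3.527e-18 s = 3.527 as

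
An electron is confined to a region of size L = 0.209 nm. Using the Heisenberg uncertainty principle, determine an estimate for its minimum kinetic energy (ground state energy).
218.057 meV

Using the uncertainty principle to estimate ground state energy:

1. The position uncertainty is approximately the confinement size:
   Δx ≈ L = 2.090e-10 m

2. From ΔxΔp ≥ ℏ/2, the minimum momentum uncertainty is:
   Δp ≈ ℏ/(2L) = 2.523e-25 kg·m/s

3. The kinetic energy is approximately:
   KE ≈ (Δp)²/(2m) = (2.523e-25)²/(2 × 9.109e-31 kg)
   KE ≈ 3.494e-20 J = 218.057 meV

This is an order-of-magnitude estimate of the ground state energy.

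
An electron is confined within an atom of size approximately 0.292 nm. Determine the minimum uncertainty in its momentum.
1.806 × 10^-25 kg·m/s

Using the Heisenberg uncertainty principle:
ΔxΔp ≥ ℏ/2

With Δx ≈ L = 2.920e-10 m (the confinement size):
Δp_min = ℏ/(2Δx)
Δp_min = (1.055e-34 J·s) / (2 × 2.920e-10 m)
Δp_min = 1.806e-25 kg·m/s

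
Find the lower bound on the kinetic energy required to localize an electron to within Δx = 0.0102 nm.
91.551 eV

Localizing a particle requires giving it sufficient momentum uncertainty:

1. From uncertainty principle: Δp ≥ ℏ/(2Δx)
   Δp_min = (1.055e-34 J·s) / (2 × 1.020e-11 m)
   Δp_min = 5.169e-24 kg·m/s

2. This momentum uncertainty corresponds to kinetic energy:
   KE ≈ (Δp)²/(2m) = (5.169e-24)²/(2 × 9.109e-31 kg)
   KE = 1.467e-17 J = 91.551 eV

Tighter localization requires more energy.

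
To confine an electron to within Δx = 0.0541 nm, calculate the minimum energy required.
3.254 eV

Localizing a particle requires giving it sufficient momentum uncertainty:

1. From uncertainty principle: Δp ≥ ℏ/(2Δx)
   Δp_min = (1.055e-34 J·s) / (2 × 5.410e-11 m)
   Δp_min = 9.747e-25 kg·m/s

2. This momentum uncertainty corresponds to kinetic energy:
   KE ≈ (Δp)²/(2m) = (9.747e-25)²/(2 × 9.109e-31 kg)
   KE = 5.214e-19 J = 3.254 eV

Tighter localization requires more energy.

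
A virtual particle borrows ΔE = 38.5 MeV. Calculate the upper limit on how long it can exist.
8.548 ys

Using the energy-time uncertainty principle:
ΔEΔt ≥ ℏ/2

For a virtual particle borrowing energy ΔE, the maximum lifetime is:
Δt_max = ℏ/(2ΔE)

Converting energy:
ΔE = 38.5 MeV = 6.168e-12 J

Δt_max = (1.055e-34 J·s) / (2 × 6.168e-12 J)
Δt_max = 8.548e-24 s = 8.548 ys

Virtual particles with higher borrowed energy exist for shorter times.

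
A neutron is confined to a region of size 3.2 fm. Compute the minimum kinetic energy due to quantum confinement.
505.890 keV

Using the uncertainty principle:

1. Position uncertainty: Δx ≈ 3.200e-15 m
2. Minimum momentum uncertainty: Δp = ℏ/(2Δx) = 1.648e-20 kg·m/s
3. Minimum kinetic energy:
   KE = (Δp)²/(2m) = (1.648e-20)²/(2 × 1.675e-27 kg)
   KE = 8.105e-14 J = 505.890 keV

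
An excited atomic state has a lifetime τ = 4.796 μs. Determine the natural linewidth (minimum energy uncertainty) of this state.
68.621 peV

Using the energy-time uncertainty principle:
ΔEΔt ≥ ℏ/2

The lifetime τ represents the time uncertainty Δt.
The natural linewidth (minimum energy uncertainty) is:

ΔE = ℏ/(2τ)
ΔE = (1.055e-34 J·s) / (2 × 4.796e-06 s)
ΔE = 1.099e-29 J = 68.621 peV

This natural linewidth limits the precision of spectroscopic measurements.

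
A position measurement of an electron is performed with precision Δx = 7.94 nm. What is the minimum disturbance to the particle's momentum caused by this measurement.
6.641 × 10^-27 kg·m/s

The uncertainty principle implies that measuring position disturbs momentum:
ΔxΔp ≥ ℏ/2

When we measure position with precision Δx, we necessarily introduce a momentum uncertainty:
Δp ≥ ℏ/(2Δx)
Δp_min = (1.055e-34 J·s) / (2 × 7.940e-09 m)
Δp_min = 6.641e-27 kg·m/s

The more precisely we measure position, the greater the momentum disturbance.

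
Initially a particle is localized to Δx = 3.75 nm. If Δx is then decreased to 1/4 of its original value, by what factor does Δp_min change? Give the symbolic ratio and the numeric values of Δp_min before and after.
Original Δp_min = 1.406 × 10^-26 kg·m/s; new Δp'_min = 5.624 × 10^-26 kg·m/s; ratio Δp'_min/Δp_min = 4.

From the uncertainty principle ΔxΔp ≥ ℏ/2, the minimum momentum uncertainty is Δp_min = ℏ/(2Δx).

Original (Δx = 3.75 nm = 3.750e-09 m):
Δp_min = (1.055e-34 J·s)/(2 × 3.750e-09 m) = 1.406e-26 kg·m/s

When Δx → (1/4)Δx:
Δp'_min = ℏ/(2 × (1/4)Δx) = 4 × ℏ/(2Δx) = 4 × Δp_min
Δp'_min = 4 × 1.406e-26 kg·m/s = 5.624e-26 kg·m/s

Since Δp_min ∝ 1/Δx, when Δx is decreased to 1/4 of its original value, Δp_min increases to 4 times its original value.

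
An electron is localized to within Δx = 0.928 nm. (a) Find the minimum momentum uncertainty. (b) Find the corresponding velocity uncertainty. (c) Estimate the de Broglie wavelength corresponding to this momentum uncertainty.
(a) Δp_min = 5.682 × 10^-26 kg·m/s
(b) Δv_min = 62.375 km/s
(c) λ_dB = 11.662 nm

Step-by-step:

(a) From the uncertainty principle:
Δp_min = ℏ/(2Δx) = (1.055e-34 J·s)/(2 × 9.280e-10 m) = 5.682e-26 kg·m/s

(b) The velocity uncertainty:
Δv = Δp/m = (5.682e-26 kg·m/s)/(9.109e-31 kg) = 6.237e+04 m/s = 62.375 km/s

(c) The de Broglie wavelength for this momentum:
λ = h/p = (6.626e-34 J·s)/(5.682e-26 kg·m/s) = 1.166e-08 m = 11.662 nm

Note: The de Broglie wavelength is comparable to the localization size, as expected from wave-particle duality.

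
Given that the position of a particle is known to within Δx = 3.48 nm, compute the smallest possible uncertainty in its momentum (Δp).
1.515 × 10^-26 kg·m/s

Using the Heisenberg uncertainty principle:
ΔxΔp ≥ ℏ/2

The minimum uncertainty in momentum is:
Δp_min = ℏ/(2Δx)
Δp_min = (1.055e-34 J·s) / (2 × 3.480e-09 m)
Δp_min = 1.515e-26 kg·m/s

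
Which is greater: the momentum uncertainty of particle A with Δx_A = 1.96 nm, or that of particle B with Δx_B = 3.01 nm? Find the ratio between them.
Particle A has the larger minimum momentum uncertainty, by a factor of 1.54.

For each particle, the minimum momentum uncertainty is Δp_min = ℏ/(2Δx):

Particle A: Δp_A = ℏ/(2×1.960e-09 m) = 2.690e-26 kg·m/s
Particle B: Δp_B = ℏ/(2×3.010e-09 m) = 1.752e-26 kg·m/s

Ratio: Δp_A/Δp_B = 1.54

Since Δp_min ∝ 1/Δx, the particle with smaller position uncertainty (A) has larger momentum uncertainty.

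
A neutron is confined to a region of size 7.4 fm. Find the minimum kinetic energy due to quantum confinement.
94.600 keV

Using the uncertainty principle:

1. Position uncertainty: Δx ≈ 7.400e-15 m
2. Minimum momentum uncertainty: Δp = ℏ/(2Δx) = 7.125e-21 kg·m/s
3. Minimum kinetic energy:
   KE = (Δp)²/(2m) = (7.125e-21)²/(2 × 1.675e-27 kg)
   KE = 1.516e-14 J = 94.600 keV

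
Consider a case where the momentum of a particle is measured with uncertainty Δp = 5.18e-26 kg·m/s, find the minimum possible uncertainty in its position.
1.018 nm

Using the Heisenberg uncertainty principle:
ΔxΔp ≥ ℏ/2

The minimum uncertainty in position is:
Δx_min = ℏ/(2Δp)
Δx_min = (1.055e-34 J·s) / (2 × 5.180e-26 kg·m/s)
Δx_min = 1.018e-09 m = 1.018 nm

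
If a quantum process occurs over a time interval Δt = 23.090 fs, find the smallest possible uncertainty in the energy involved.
14.253 meV

Using the energy-time uncertainty principle:
ΔEΔt ≥ ℏ/2

The minimum uncertainty in energy is:
ΔE_min = ℏ/(2Δt)
ΔE_min = (1.055e-34 J·s) / (2 × 2.309e-14 s)
ΔE_min = 2.284e-21 J = 14.253 meV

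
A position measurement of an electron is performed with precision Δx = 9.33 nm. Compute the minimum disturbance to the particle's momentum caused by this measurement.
5.652 × 10^-27 kg·m/s

The uncertainty principle implies that measuring position disturbs momentum:
ΔxΔp ≥ ℏ/2

When we measure position with precision Δx, we necessarily introduce a momentum uncertainty:
Δp ≥ ℏ/(2Δx)
Δp_min = (1.055e-34 J·s) / (2 × 9.330e-09 m)
Δp_min = 5.652e-27 kg·m/s

The more precisely we measure position, the greater the momentum disturbance.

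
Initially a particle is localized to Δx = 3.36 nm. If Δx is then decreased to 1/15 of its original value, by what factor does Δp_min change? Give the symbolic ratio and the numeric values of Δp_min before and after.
Original Δp_min = 1.569 × 10^-26 kg·m/s; new Δp'_min = 2.354 × 10^-25 kg·m/s; ratio Δp'_min/Δp_min = 15.

From the uncertainty principle ΔxΔp ≥ ℏ/2, the minimum momentum uncertainty is Δp_min = ℏ/(2Δx).

Original (Δx = 3.36 nm = 3.360e-09 m):
Δp_min = (1.055e-34 J·s)/(2 × 3.360e-09 m) = 1.569e-26 kg·m/s

When Δx → (1/15)Δx:
Δp'_min = ℏ/(2 × (1/15)Δx) = 15 × ℏ/(2Δx) = 15 × Δp_min
Δp'_min = 15 × 1.569e-26 kg·m/s = 2.354e-25 kg·m/s

Since Δp_min ∝ 1/Δx, when Δx is decreased to 1/15 of its original value, Δp_min increases to 15 times its original value.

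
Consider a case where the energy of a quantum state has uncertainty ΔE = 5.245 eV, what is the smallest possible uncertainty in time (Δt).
62.747 as

Using the energy-time uncertainty principle:
ΔEΔt ≥ ℏ/2

The minimum uncertainty in time is:
Δt_min = ℏ/(2ΔE)
Δt_min = (1.055e-34 J·s) / (2 × 8.403e-19 J)
Δt_min = 6.275e-17 s = 62.747 as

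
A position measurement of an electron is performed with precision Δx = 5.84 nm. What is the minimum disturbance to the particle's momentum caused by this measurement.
9.029 × 10^-27 kg·m/s

The uncertainty principle implies that measuring position disturbs momentum:
ΔxΔp ≥ ℏ/2

When we measure position with precision Δx, we necessarily introduce a momentum uncertainty:
Δp ≥ ℏ/(2Δx)
Δp_min = (1.055e-34 J·s) / (2 × 5.840e-09 m)
Δp_min = 9.029e-27 kg·m/s

The more precisely we measure position, the greater the momentum disturbance.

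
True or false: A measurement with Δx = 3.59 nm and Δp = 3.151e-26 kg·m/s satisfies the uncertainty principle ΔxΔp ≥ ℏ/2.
Yes, it satisfies the uncertainty principle.

Calculate the product ΔxΔp:
ΔxΔp = (3.590e-09 m) × (3.151e-26 kg·m/s)
ΔxΔp = 1.131e-34 J·s

Compare to the minimum allowed value ℏ/2:
ℏ/2 = 5.273e-35 J·s

Since ΔxΔp = 1.131e-34 J·s ≥ 5.273e-35 J·s = ℏ/2,
the measurement satisfies the uncertainty principle.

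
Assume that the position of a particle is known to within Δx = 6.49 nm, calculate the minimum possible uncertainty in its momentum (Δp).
8.125 × 10^-27 kg·m/s

Using the Heisenberg uncertainty principle:
ΔxΔp ≥ ℏ/2

The minimum uncertainty in momentum is:
Δp_min = ℏ/(2Δx)
Δp_min = (1.055e-34 J·s) / (2 × 6.490e-09 m)
Δp_min = 8.125e-27 kg·m/s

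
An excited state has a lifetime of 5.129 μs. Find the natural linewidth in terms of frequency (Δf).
15.515 kHz

Using the energy-time uncertainty principle and E = hf:
ΔEΔt ≥ ℏ/2
hΔf·Δt ≥ ℏ/2

The minimum frequency uncertainty is:
Δf = ℏ/(2hτ) = 1/(4πτ)
Δf = 1/(4π × 5.129e-06 s)
Δf = 1.552e+04 Hz = 15.515 kHz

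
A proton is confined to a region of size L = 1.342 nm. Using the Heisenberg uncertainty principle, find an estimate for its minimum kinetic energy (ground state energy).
2.880 μeV

Using the uncertainty principle to estimate ground state energy:

1. The position uncertainty is approximately the confinement size:
   Δx ≈ L = 1.342e-09 m

2. From ΔxΔp ≥ ℏ/2, the minimum momentum uncertainty is:
   Δp ≈ ℏ/(2L) = 3.929e-26 kg·m/s

3. The kinetic energy is approximately:
   KE ≈ (Δp)²/(2m) = (3.929e-26)²/(2 × 1.673e-27 kg)
   KE ≈ 4.615e-25 J = 2.880 μeV

This is an order-of-magnitude estimate of the ground state energy.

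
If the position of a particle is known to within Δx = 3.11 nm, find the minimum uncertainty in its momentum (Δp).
1.695 × 10^-26 kg·m/s

Using the Heisenberg uncertainty principle:
ΔxΔp ≥ ℏ/2

The minimum uncertainty in momentum is:
Δp_min = ℏ/(2Δx)
Δp_min = (1.055e-34 J·s) / (2 × 3.110e-09 m)
Δp_min = 1.695e-26 kg·m/s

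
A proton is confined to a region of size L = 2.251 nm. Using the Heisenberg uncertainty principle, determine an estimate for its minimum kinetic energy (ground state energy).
1.024 μeV

Using the uncertainty principle to estimate ground state energy:

1. The position uncertainty is approximately the confinement size:
   Δx ≈ L = 2.251e-09 m

2. From ΔxΔp ≥ ℏ/2, the minimum momentum uncertainty is:
   Δp ≈ ℏ/(2L) = 2.342e-26 kg·m/s

3. The kinetic energy is approximately:
   KE ≈ (Δp)²/(2m) = (2.342e-26)²/(2 × 1.673e-27 kg)
   KE ≈ 1.640e-25 J = 1.024 μeV

This is an order-of-magnitude estimate of the ground state energy.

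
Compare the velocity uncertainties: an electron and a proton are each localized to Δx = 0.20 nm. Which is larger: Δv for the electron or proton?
The electron has the larger minimum velocity uncertainty, by a ratio of 1836.2.

For both particles, Δp_min = ℏ/(2Δx) = 2.636e-25 kg·m/s (same for both).

The velocity uncertainty is Δv = Δp/m:
- electron: Δv = 2.636e-25 / 9.109e-31 = 2.894e+05 m/s = 289.419 km/s
- proton: Δv = 2.636e-25 / 1.673e-27 = 1.576e+02 m/s = 157.623 m/s

Ratio: 2.894e+05 / 1.576e+02 = 1836.2

The lighter particle has larger velocity uncertainty because Δv ∝ 1/m.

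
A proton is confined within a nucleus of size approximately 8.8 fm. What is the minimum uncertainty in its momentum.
5.992 × 10^-21 kg·m/s

Using the Heisenberg uncertainty principle:
ΔxΔp ≥ ℏ/2

With Δx ≈ L = 8.800e-15 m (the confinement size):
Δp_min = ℏ/(2Δx)
Δp_min = (1.055e-34 J·s) / (2 × 8.800e-15 m)
Δp_min = 5.992e-21 kg·m/s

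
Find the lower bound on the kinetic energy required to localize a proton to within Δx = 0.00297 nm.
588.087 meV

Localizing a particle requires giving it sufficient momentum uncertainty:

1. From uncertainty principle: Δp ≥ ℏ/(2Δx)
   Δp_min = (1.055e-34 J·s) / (2 × 2.970e-12 m)
   Δp_min = 1.775e-23 kg·m/s

2. This momentum uncertainty corresponds to kinetic energy:
   KE ≈ (Δp)²/(2m) = (1.775e-23)²/(2 × 1.673e-27 kg)
   KE = 9.422e-20 J = 588.087 meV

Tighter localization requires more energy.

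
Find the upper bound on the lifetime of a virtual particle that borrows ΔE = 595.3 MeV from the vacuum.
5.528 × 10^-25 s

Using the energy-time uncertainty principle:
ΔEΔt ≥ ℏ/2

For a virtual particle borrowing energy ΔE, the maximum lifetime is:
Δt_max = ℏ/(2ΔE)

Converting energy:
ΔE = 595.3 MeV = 9.538e-11 J

Δt_max = (1.055e-34 J·s) / (2 × 9.538e-11 J)
Δt_max = 5.528e-25 s = 5.528 × 10^-25 s

Virtual particles with higher borrowed energy exist for shorter times.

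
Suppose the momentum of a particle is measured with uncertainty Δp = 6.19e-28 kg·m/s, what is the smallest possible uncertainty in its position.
85.184 nm

Using the Heisenberg uncertainty principle:
ΔxΔp ≥ ℏ/2

The minimum uncertainty in position is:
Δx_min = ℏ/(2Δp)
Δx_min = (1.055e-34 J·s) / (2 × 6.190e-28 kg·m/s)
Δx_min = 8.518e-08 m = 85.184 nm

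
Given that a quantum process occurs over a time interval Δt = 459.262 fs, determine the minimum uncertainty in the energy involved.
716.597 μeV

Using the energy-time uncertainty principle:
ΔEΔt ≥ ℏ/2

The minimum uncertainty in energy is:
ΔE_min = ℏ/(2Δt)
ΔE_min = (1.055e-34 J·s) / (2 × 4.593e-13 s)
ΔE_min = 1.148e-22 J = 716.597 μeV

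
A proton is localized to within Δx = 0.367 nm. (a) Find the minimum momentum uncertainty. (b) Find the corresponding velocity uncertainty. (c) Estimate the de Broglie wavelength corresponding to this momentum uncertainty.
(a) Δp_min = 1.437 × 10^-25 kg·m/s
(b) Δv_min = 85.898 m/s
(c) λ_dB = 4.612 nm

Step-by-step:

(a) From the uncertainty principle:
Δp_min = ℏ/(2Δx) = (1.055e-34 J·s)/(2 × 3.670e-10 m) = 1.437e-25 kg·m/s

(b) The velocity uncertainty:
Δv = Δp/m = (1.437e-25 kg·m/s)/(1.673e-27 kg) = 8.590e+01 m/s = 85.898 m/s

(c) The de Broglie wavelength for this momentum:
λ = h/p = (6.626e-34 J·s)/(1.437e-25 kg·m/s) = 4.612e-09 m = 4.612 nm

Note: The de Broglie wavelength is comparable to the localization size, as expected from wave-particle duality.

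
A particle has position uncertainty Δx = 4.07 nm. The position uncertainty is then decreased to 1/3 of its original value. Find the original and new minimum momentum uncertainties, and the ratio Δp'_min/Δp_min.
Original Δp_min = 1.296 × 10^-26 kg·m/s; new Δp'_min = 3.887 × 10^-26 kg·m/s; ratio Δp'_min/Δp_min = 3.

From the uncertainty principle ΔxΔp ≥ ℏ/2, the minimum momentum uncertainty is Δp_min = ℏ/(2Δx).

Original (Δx = 4.07 nm = 4.070e-09 m):
Δp_min = (1.055e-34 J·s)/(2 × 4.070e-09 m) = 1.296e-26 kg·m/s

When Δx → (1/3)Δx:
Δp'_min = ℏ/(2 × (1/3)Δx) = 3 × ℏ/(2Δx) = 3 × Δp_min
Δp'_min = 3 × 1.296e-26 kg·m/s = 3.887e-26 kg·m/s

Since Δp_min ∝ 1/Δx, when Δx is decreased to 1/3 of its original value, Δp_min increases to 3 times its original value.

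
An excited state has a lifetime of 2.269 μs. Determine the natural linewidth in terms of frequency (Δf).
35.072 kHz

Using the energy-time uncertainty principle and E = hf:
ΔEΔt ≥ ℏ/2
hΔf·Δt ≥ ℏ/2

The minimum frequency uncertainty is:
Δf = ℏ/(2hτ) = 1/(4πτ)
Δf = 1/(4π × 2.269e-06 s)
Δf = 3.507e+04 Hz = 35.072 kHz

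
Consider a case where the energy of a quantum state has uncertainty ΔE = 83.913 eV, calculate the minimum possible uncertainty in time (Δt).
3.922 as

Using the energy-time uncertainty principle:
ΔEΔt ≥ ℏ/2

The minimum uncertainty in time is:
Δt_min = ℏ/(2ΔE)
Δt_min = (1.055e-34 J·s) / (2 × 1.344e-17 J)
Δt_min = 3.922e-18 s = 3.922 as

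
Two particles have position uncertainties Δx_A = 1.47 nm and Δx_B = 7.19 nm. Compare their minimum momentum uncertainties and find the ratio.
Particle A has the larger minimum momentum uncertainty, by a factor of 4.89.

For each particle, the minimum momentum uncertainty is Δp_min = ℏ/(2Δx):

Particle A: Δp_A = ℏ/(2×1.470e-09 m) = 3.587e-26 kg·m/s
Particle B: Δp_B = ℏ/(2×7.190e-09 m) = 7.334e-27 kg·m/s

Ratio: Δp_A/Δp_B = 4.89

Since Δp_min ∝ 1/Δx, the particle with smaller position uncertainty (A) has larger momentum uncertainty.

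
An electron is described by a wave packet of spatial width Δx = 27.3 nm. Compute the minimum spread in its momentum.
1.931 × 10^-27 kg·m/s

For a wave packet, the spatial width Δx and momentum spread Δp are related by the uncertainty principle:
ΔxΔp ≥ ℏ/2

The minimum momentum spread is:
Δp_min = ℏ/(2Δx)
Δp_min = (1.055e-34 J·s) / (2 × 2.730e-08 m)
Δp_min = 1.931e-27 kg·m/s

A wave packet cannot have both a well-defined position and well-defined momentum.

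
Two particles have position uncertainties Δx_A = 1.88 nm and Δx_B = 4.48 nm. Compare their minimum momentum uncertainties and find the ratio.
Particle A has the larger minimum momentum uncertainty, by a factor of 2.38.

For each particle, the minimum momentum uncertainty is Δp_min = ℏ/(2Δx):

Particle A: Δp_A = ℏ/(2×1.880e-09 m) = 2.805e-26 kg·m/s
Particle B: Δp_B = ℏ/(2×4.480e-09 m) = 1.177e-26 kg·m/s

Ratio: Δp_A/Δp_B = 2.38

Since Δp_min ∝ 1/Δx, the particle with smaller position uncertainty (A) has larger momentum uncertainty.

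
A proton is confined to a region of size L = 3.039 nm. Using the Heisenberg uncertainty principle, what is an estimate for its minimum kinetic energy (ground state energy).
561.685 neV

Using the uncertainty principle to estimate ground state energy:

1. The position uncertainty is approximately the confinement size:
   Δx ≈ L = 3.039e-09 m

2. From ΔxΔp ≥ ℏ/2, the minimum momentum uncertainty is:
   Δp ≈ ℏ/(2L) = 1.735e-26 kg·m/s

3. The kinetic energy is approximately:
   KE ≈ (Δp)²/(2m) = (1.735e-26)²/(2 × 1.673e-27 kg)
   KE ≈ 8.999e-26 J = 561.685 neV

This is an order-of-magnitude estimate of the ground state energy.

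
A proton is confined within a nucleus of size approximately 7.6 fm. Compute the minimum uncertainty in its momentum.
6.938 × 10^-21 kg·m/s

Using the Heisenberg uncertainty principle:
ΔxΔp ≥ ℏ/2

With Δx ≈ L = 7.600e-15 m (the confinement size):
Δp_min = ℏ/(2Δx)
Δp_min = (1.055e-34 J·s) / (2 × 7.600e-15 m)
Δp_min = 6.938e-21 kg·m/s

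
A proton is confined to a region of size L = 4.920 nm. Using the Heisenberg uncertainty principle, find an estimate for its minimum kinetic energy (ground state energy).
214.301 neV

Using the uncertainty principle to estimate ground state energy:

1. The position uncertainty is approximately the confinement size:
   Δx ≈ L = 4.920e-09 m

2. From ΔxΔp ≥ ℏ/2, the minimum momentum uncertainty is:
   Δp ≈ ℏ/(2L) = 1.072e-26 kg·m/s

3. The kinetic energy is approximately:
   KE ≈ (Δp)²/(2m) = (1.072e-26)²/(2 × 1.673e-27 kg)
   KE ≈ 3.433e-26 J = 214.301 neV

This is an order-of-magnitude estimate of the ground state energy.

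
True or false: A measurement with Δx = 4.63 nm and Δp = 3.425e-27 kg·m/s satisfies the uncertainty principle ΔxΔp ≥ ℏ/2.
No, it violates the uncertainty principle (impossible measurement).

Calculate the product ΔxΔp:
ΔxΔp = (4.630e-09 m) × (3.425e-27 kg·m/s)
ΔxΔp = 1.586e-35 J·s

Compare to the minimum allowed value ℏ/2:
ℏ/2 = 5.273e-35 J·s

Since ΔxΔp = 1.586e-35 J·s < 5.273e-35 J·s = ℏ/2,
the measurement violates the uncertainty principle.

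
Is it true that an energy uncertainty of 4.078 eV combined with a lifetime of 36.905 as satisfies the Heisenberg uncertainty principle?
No, it violates the uncertainty relation.

Calculate the product ΔEΔt:
ΔE = 4.078 eV = 6.534e-19 J
ΔEΔt = (6.534e-19 J) × (3.690e-17 s)
ΔEΔt = 2.411e-35 J·s

Compare to the minimum allowed value ℏ/2:
ℏ/2 = 5.273e-35 J·s

Since ΔEΔt = 2.411e-35 J·s < 5.273e-35 J·s = ℏ/2,
this violates the uncertainty relation.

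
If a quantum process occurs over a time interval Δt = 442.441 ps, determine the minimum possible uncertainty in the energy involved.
743.842 neV

Using the energy-time uncertainty principle:
ΔEΔt ≥ ℏ/2

The minimum uncertainty in energy is:
ΔE_min = ℏ/(2Δt)
ΔE_min = (1.055e-34 J·s) / (2 × 4.424e-10 s)
ΔE_min = 1.192e-25 J = 743.842 neV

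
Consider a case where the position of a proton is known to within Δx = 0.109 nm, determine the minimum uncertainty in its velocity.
289.216 m/s

Using the Heisenberg uncertainty principle and Δp = mΔv:
ΔxΔp ≥ ℏ/2
Δx(mΔv) ≥ ℏ/2

The minimum uncertainty in velocity is:
Δv_min = ℏ/(2mΔx)
Δv_min = (1.055e-34 J·s) / (2 × 1.673e-27 kg × 1.090e-10 m)
Δv_min = 2.892e+02 m/s = 289.216 m/s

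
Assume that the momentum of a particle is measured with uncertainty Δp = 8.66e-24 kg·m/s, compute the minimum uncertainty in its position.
6.089 pm

Using the Heisenberg uncertainty principle:
ΔxΔp ≥ ℏ/2

The minimum uncertainty in position is:
Δx_min = ℏ/(2Δp)
Δx_min = (1.055e-34 J·s) / (2 × 8.660e-24 kg·m/s)
Δx_min = 6.089e-12 m = 6.089 pm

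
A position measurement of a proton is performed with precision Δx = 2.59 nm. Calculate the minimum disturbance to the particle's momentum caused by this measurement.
2.036 × 10^-26 kg·m/s

The uncertainty principle implies that measuring position disturbs momentum:
ΔxΔp ≥ ℏ/2

When we measure position with precision Δx, we necessarily introduce a momentum uncertainty:
Δp ≥ ℏ/(2Δx)
Δp_min = (1.055e-34 J·s) / (2 × 2.590e-09 m)
Δp_min = 2.036e-26 kg·m/s

The more precisely we measure position, the greater the momentum disturbance.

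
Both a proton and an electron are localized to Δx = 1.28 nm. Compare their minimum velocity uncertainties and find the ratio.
The electron has the larger minimum velocity uncertainty, by a ratio of 1836.2.

For both particles, Δp_min = ℏ/(2Δx) = 4.119e-26 kg·m/s (same for both).

The velocity uncertainty is Δv = Δp/m:
- proton: Δv = 4.119e-26 / 1.673e-27 = 2.463e+01 m/s = 24.629 m/s
- electron: Δv = 4.119e-26 / 9.109e-31 = 4.522e+04 m/s = 45.222 km/s

Ratio: 4.522e+04 / 2.463e+01 = 1836.2

The lighter particle has larger velocity uncertainty because Δv ∝ 1/m.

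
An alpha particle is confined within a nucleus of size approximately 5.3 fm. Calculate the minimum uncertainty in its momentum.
9.949 × 10^-21 kg·m/s

Using the Heisenberg uncertainty principle:
ΔxΔp ≥ ℏ/2

With Δx ≈ L = 5.300e-15 m (the confinement size):
Δp_min = ℏ/(2Δx)
Δp_min = (1.055e-34 J·s) / (2 × 5.300e-15 m)
Δp_min = 9.949e-21 kg·m/s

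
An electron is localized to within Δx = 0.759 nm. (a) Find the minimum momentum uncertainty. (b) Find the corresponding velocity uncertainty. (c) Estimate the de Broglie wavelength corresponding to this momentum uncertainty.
(a) Δp_min = 6.947 × 10^-26 kg·m/s
(b) Δv_min = 76.263 km/s
(c) λ_dB = 9.538 nm

Step-by-step:

(a) From the uncertainty principle:
Δp_min = ℏ/(2Δx) = (1.055e-34 J·s)/(2 × 7.590e-10 m) = 6.947e-26 kg·m/s

(b) The velocity uncertainty:
Δv = Δp/m = (6.947e-26 kg·m/s)/(9.109e-31 kg) = 7.626e+04 m/s = 76.263 km/s

(c) The de Broglie wavelength for this momentum:
λ = h/p = (6.626e-34 J·s)/(6.947e-26 kg·m/s) = 9.538e-09 m = 9.538 nm

Note: The de Broglie wavelength is comparable to the localization size, as expected from wave-particle duality.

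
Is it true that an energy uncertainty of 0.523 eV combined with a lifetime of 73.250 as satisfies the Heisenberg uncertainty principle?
No, it violates the uncertainty relation.

Calculate the product ΔEΔt:
ΔE = 0.523 eV = 8.379e-20 J
ΔEΔt = (8.379e-20 J) × (7.325e-17 s)
ΔEΔt = 6.138e-36 J·s

Compare to the minimum allowed value ℏ/2:
ℏ/2 = 5.273e-35 J·s

Since ΔEΔt = 6.138e-36 J·s < 5.273e-35 J·s = ℏ/2,
this violates the uncertainty relation.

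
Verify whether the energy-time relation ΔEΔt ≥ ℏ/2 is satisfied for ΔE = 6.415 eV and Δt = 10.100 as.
No, it violates the uncertainty relation.

Calculate the product ΔEΔt:
ΔE = 6.415 eV = 1.028e-18 J
ΔEΔt = (1.028e-18 J) × (1.010e-17 s)
ΔEΔt = 1.038e-35 J·s

Compare to the minimum allowed value ℏ/2:
ℏ/2 = 5.273e-35 J·s

Since ΔEΔt = 1.038e-35 J·s < 5.273e-35 J·s = ℏ/2,
this violates the uncertainty relation.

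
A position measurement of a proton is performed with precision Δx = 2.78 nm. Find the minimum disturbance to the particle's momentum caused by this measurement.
1.897 × 10^-26 kg·m/s

The uncertainty principle implies that measuring position disturbs momentum:
ΔxΔp ≥ ℏ/2

When we measure position with precision Δx, we necessarily introduce a momentum uncertainty:
Δp ≥ ℏ/(2Δx)
Δp_min = (1.055e-34 J·s) / (2 × 2.780e-09 m)
Δp_min = 1.897e-26 kg·m/s

The more precisely we measure position, the greater the momentum disturbance.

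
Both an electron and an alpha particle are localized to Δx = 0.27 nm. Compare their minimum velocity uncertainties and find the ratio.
The electron has the larger minimum velocity uncertainty, by a ratio of 7294.3.

For both particles, Δp_min = ℏ/(2Δx) = 1.953e-25 kg·m/s (same for both).

The velocity uncertainty is Δv = Δp/m:
- electron: Δv = 1.953e-25 / 9.109e-31 = 2.144e+05 m/s = 214.385 km/s
- alpha particle: Δv = 1.953e-25 / 6.645e-27 = 2.939e+01 m/s = 29.391 m/s

Ratio: 2.144e+05 / 2.939e+01 = 7294.3

The lighter particle has larger velocity uncertainty because Δv ∝ 1/m.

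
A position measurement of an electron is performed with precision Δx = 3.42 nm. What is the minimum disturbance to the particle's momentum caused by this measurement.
1.542 × 10^-26 kg·m/s

The uncertainty principle implies that measuring position disturbs momentum:
ΔxΔp ≥ ℏ/2

When we measure position with precision Δx, we necessarily introduce a momentum uncertainty:
Δp ≥ ℏ/(2Δx)
Δp_min = (1.055e-34 J·s) / (2 × 3.420e-09 m)
Δp_min = 1.542e-26 kg·m/s

The more precisely we measure position, the greater the momentum disturbance.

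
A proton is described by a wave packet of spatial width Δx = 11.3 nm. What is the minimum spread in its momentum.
4.666 × 10^-27 kg·m/s

For a wave packet, the spatial width Δx and momentum spread Δp are related by the uncertainty principle:
ΔxΔp ≥ ℏ/2

The minimum momentum spread is:
Δp_min = ℏ/(2Δx)
Δp_min = (1.055e-34 J·s) / (2 × 1.130e-08 m)
Δp_min = 4.666e-27 kg·m/s

A wave packet cannot have both a well-defined position and well-defined momentum.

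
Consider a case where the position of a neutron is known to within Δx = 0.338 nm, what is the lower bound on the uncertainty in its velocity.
93.139 m/s

Using the Heisenberg uncertainty principle and Δp = mΔv:
ΔxΔp ≥ ℏ/2
Δx(mΔv) ≥ ℏ/2

The minimum uncertainty in velocity is:
Δv_min = ℏ/(2mΔx)
Δv_min = (1.055e-34 J·s) / (2 × 1.675e-27 kg × 3.380e-10 m)
Δv_min = 9.314e+01 m/s = 93.139 m/s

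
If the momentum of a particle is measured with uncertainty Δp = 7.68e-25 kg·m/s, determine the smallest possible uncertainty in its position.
68.657 pm

Using the Heisenberg uncertainty principle:
ΔxΔp ≥ ℏ/2

The minimum uncertainty in position is:
Δx_min = ℏ/(2Δp)
Δx_min = (1.055e-34 J·s) / (2 × 7.680e-25 kg·m/s)
Δx_min = 6.866e-11 m = 68.657 pm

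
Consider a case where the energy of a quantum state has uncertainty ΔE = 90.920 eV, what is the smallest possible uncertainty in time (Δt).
3.620 as

Using the energy-time uncertainty principle:
ΔEΔt ≥ ℏ/2

The minimum uncertainty in time is:
Δt_min = ℏ/(2ΔE)
Δt_min = (1.055e-34 J·s) / (2 × 1.457e-17 J)
Δt_min = 3.620e-18 s = 3.620 as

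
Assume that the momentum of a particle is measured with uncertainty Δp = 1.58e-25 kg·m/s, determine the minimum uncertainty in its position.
333.725 pm

Using the Heisenberg uncertainty principle:
ΔxΔp ≥ ℏ/2

The minimum uncertainty in position is:
Δx_min = ℏ/(2Δp)
Δx_min = (1.055e-34 J·s) / (2 × 1.580e-25 kg·m/s)
Δx_min = 3.337e-10 m = 333.725 pm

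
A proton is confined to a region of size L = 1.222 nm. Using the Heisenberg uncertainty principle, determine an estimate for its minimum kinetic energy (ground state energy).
3.474 μeV

Using the uncertainty principle to estimate ground state energy:

1. The position uncertainty is approximately the confinement size:
   Δx ≈ L = 1.222e-09 m

2. From ΔxΔp ≥ ℏ/2, the minimum momentum uncertainty is:
   Δp ≈ ℏ/(2L) = 4.315e-26 kg·m/s

3. The kinetic energy is approximately:
   KE ≈ (Δp)²/(2m) = (4.315e-26)²/(2 × 1.673e-27 kg)
   KE ≈ 5.566e-25 J = 3.474 μeV

This is an order-of-magnitude estimate of the ground state energy.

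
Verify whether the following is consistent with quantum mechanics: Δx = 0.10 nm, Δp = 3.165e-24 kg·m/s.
Yes, it satisfies the uncertainty principle.

Calculate the product ΔxΔp:
ΔxΔp = (1.000e-10 m) × (3.165e-24 kg·m/s)
ΔxΔp = 3.165e-34 J·s

Compare to the minimum allowed value ℏ/2:
ℏ/2 = 5.273e-35 J·s

Since ΔxΔp = 3.165e-34 J·s ≥ 5.273e-35 J·s = ℏ/2,
the measurement satisfies the uncertainty principle.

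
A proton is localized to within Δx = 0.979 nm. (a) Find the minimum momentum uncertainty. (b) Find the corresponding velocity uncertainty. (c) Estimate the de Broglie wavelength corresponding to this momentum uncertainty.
(a) Δp_min = 5.386 × 10^-26 kg·m/s
(b) Δv_min = 32.201 m/s
(c) λ_dB = 12.302 nm

Step-by-step:

(a) From the uncertainty principle:
Δp_min = ℏ/(2Δx) = (1.055e-34 J·s)/(2 × 9.790e-10 m) = 5.386e-26 kg·m/s

(b) The velocity uncertainty:
Δv = Δp/m = (5.386e-26 kg·m/s)/(1.673e-27 kg) = 3.220e+01 m/s = 32.201 m/s

(c) The de Broglie wavelength for this momentum:
λ = h/p = (6.626e-34 J·s)/(5.386e-26 kg·m/s) = 1.230e-08 m = 12.302 nm

Note: The de Broglie wavelength is comparable to the localization size, as expected from wave-particle duality.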